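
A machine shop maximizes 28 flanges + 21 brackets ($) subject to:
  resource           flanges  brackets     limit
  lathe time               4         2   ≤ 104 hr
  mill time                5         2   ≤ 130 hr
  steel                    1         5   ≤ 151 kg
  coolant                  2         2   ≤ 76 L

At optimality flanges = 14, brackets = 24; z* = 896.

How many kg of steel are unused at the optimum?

17

steel used = 1·14 + 5·24 = 134; slack = 151 − 134 = 17.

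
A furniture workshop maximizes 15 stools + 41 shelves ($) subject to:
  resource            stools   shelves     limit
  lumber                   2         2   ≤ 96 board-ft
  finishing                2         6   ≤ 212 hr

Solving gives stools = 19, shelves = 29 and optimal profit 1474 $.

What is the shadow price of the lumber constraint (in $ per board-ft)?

At the optimum: lumber uses 96 of 96 (binding); finishing uses 212 of 212 (binding).
From A_Bᵀ y = c: 2·y_lumber + 2·y_finishing = 15; 2·y_lumber + 6·y_finishing = 41.
This yields shadow prices y_lumber = 1, y_finishing = 6.5.
Shadow price of lumber = 1.

1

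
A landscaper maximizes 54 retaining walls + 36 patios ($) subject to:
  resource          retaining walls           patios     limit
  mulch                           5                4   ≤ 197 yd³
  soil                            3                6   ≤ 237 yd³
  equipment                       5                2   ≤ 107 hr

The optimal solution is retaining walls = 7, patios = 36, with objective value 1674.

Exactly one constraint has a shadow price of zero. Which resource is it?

mulch

mulch: 179/197 (slack 18)
soil: 237/237 (binding)
equipment: 107/107 (binding)
By complementary slackness, a constraint with positive slack has shadow price 0 → mulch.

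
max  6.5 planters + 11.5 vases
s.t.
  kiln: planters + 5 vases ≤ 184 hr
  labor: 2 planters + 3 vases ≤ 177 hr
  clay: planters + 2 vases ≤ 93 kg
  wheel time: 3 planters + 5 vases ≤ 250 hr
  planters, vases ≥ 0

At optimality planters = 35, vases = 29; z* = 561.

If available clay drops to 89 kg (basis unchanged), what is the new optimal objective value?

553

At the optimum: kiln uses 180 of 184 (slack = 4); labor uses 157 of 177 (slack = 20); clay uses 93 of 93 (binding); wheel time uses 250 of 250 (binding).
Slack constraints have shadow price 0 (complementary slackness).
Dual feasibility on the basic columns requires 1·y_clay + 3·y_wheel time = 6.5, 2·y_clay + 5·y_wheel time = 11.5.
This yields shadow prices y_clay = 2, y_wheel time = 1.5.
Δz = y_clay·Δb = 2 × (-4) = -8, so new z* = 561 − 8 = 553.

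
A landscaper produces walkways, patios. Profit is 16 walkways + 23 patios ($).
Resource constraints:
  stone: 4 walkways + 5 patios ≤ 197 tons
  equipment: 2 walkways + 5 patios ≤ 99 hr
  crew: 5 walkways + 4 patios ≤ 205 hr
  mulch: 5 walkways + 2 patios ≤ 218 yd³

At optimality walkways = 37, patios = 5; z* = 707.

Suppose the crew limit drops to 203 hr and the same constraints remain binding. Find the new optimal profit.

Check each constraint at x*: stone 173/197 (slack 24); equipment 99/99 (tight); crew 205/205 (tight); mulch 195/218 (slack 23).
Slack constraints have shadow price 0 (complementary slackness).
From A_Bᵀ y = c: 2·y_equipment + 5·y_crew = 16; 5·y_equipment + 4·y_crew = 23.
Solving: y_equipment = 3, y_crew = 2.
Δz = y_crew·Δb = 2 × (-2) = -4, so new z* = 707 − 4 = 703.

703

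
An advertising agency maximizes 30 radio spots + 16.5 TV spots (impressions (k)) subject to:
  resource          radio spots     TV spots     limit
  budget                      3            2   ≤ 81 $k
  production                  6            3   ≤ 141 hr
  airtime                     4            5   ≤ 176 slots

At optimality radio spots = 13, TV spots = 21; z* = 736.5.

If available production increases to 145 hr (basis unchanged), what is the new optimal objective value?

750.5

Check each constraint at x*: budget 81/81 (tight); production 141/141 (tight); airtime 157/176 (slack 19).
Slack constraints have shadow price 0 (complementary slackness).
Dual feasibility on the basic columns requires 3·y_budget + 6·y_production = 30, 2·y_budget + 3·y_production = 16.5.
This yields shadow prices y_budget = 3, y_production = 3.5.
Δz = y_production·Δb = 3.5 × (4) = 14, so new z* = 736.5 + 14 = 750.5.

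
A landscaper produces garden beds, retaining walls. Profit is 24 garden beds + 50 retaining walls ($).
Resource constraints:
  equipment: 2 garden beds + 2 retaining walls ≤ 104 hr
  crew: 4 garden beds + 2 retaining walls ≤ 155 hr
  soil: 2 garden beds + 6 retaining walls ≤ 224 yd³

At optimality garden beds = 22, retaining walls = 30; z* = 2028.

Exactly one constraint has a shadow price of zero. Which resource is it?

equipment: 104/104 (binding)
crew: 148/155 (slack 7)
soil: 224/224 (binding)
By complementary slackness, a constraint with positive slack has shadow price 0 → crew.

crew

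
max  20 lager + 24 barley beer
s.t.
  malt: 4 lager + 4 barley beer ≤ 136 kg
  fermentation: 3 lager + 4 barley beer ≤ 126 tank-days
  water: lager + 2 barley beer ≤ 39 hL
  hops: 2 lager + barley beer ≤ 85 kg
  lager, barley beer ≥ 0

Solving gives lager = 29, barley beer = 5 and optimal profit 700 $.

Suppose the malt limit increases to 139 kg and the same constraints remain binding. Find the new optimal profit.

712

At the optimum: malt uses 136 of 136 (binding); fermentation uses 107 of 126 (slack = 19); water uses 39 of 39 (binding); hops uses 63 of 85 (slack = 22).
By complementary slackness, y = 0 for the non-binding constraints.
From A_Bᵀ y = c: 4·y_malt + 1·y_water = 20; 4·y_malt + 2·y_water = 24.
Solving: y_malt = 4, y_water = 4.
Δz = y_malt·Δb = 4 × (3) = 12, so new z* = 700 + 12 = 712.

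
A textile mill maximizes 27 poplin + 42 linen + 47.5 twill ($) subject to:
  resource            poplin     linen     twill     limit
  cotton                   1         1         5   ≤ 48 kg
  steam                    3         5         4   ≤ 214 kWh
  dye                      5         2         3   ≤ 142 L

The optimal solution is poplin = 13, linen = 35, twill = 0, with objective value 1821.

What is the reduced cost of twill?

Check each constraint at x*: cotton 48/48 (tight); steam 214/214 (tight); dye 135/142 (slack 7).
By complementary slackness, y = 0 for the non-binding constraint.
The binding rows give the dual system: 1·y_cotton + 3·y_steam = 27 and 1·y_cotton + 5·y_steam = 42.
This yields shadow prices y_cotton = 4.5, y_steam = 7.5.
Reduced cost of twill: c₃ − yᵀa₃ = 47.5 − (4.5·5 + 7.5·4) = 47.5 − 52.5 = -5.

-5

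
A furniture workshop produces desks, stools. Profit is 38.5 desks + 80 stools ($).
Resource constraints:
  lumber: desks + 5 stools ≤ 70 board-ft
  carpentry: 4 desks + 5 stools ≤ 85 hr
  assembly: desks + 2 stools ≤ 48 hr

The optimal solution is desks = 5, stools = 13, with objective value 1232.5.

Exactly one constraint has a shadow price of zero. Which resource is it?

assembly

lumber: 70/70 (binding)
carpentry: 85/85 (binding)
assembly: 31/48 (slack 17)
By complementary slackness, a constraint with positive slack has shadow price 0 → assembly.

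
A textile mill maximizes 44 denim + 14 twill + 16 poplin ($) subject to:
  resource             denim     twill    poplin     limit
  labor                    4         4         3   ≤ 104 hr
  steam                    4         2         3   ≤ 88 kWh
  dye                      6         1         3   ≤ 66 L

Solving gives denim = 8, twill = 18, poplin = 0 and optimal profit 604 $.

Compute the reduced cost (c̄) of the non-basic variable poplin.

-8

Check each constraint at x*: labor 104/104 (tight); steam 68/88 (slack 20); dye 66/66 (tight).
Since steam is not tight, its dual is 0.
From A_Bᵀ y = c: 4·y_labor + 6·y_dye = 44; 4·y_labor + 1·y_dye = 14.
This yields shadow prices y_labor = 2, y_dye = 6.
Reduced cost of poplin: c₃ − yᵀa₃ = 16 − (2·3 + 6·3) = 16 − 24 = -8.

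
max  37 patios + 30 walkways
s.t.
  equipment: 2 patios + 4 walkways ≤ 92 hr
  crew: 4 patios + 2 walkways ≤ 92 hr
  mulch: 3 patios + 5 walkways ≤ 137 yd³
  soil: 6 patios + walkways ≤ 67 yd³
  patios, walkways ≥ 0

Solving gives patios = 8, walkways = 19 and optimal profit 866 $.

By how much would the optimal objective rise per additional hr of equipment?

6.5

Binding: equipment and soil. Non-binding: crew (22 unused), mulch (18 unused).
Slack constraints have shadow price 0 (complementary slackness).
From A_Bᵀ y = c: 2·y_equipment + 6·y_soil = 37; 4·y_equipment + 1·y_soil = 30.
This yields shadow prices y_equipment = 6.5, y_soil = 4.
Shadow price of equipment = 6.5.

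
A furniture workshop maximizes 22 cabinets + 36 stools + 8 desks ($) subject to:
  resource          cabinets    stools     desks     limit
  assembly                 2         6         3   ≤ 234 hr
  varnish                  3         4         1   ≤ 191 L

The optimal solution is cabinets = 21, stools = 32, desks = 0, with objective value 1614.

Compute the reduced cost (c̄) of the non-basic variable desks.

At the optimum: assembly uses 234 of 234 (binding); varnish uses 191 of 191 (binding).
Dual feasibility on the basic columns requires 2·y_assembly + 3·y_varnish = 22, 6·y_assembly + 4·y_varnish = 36.
Solving: y_assembly = 2, y_varnish = 6.
Reduced cost of desks: c₃ − yᵀa₃ = 8 − (2·3 + 6·1) = 8 − 12 = -4.

-4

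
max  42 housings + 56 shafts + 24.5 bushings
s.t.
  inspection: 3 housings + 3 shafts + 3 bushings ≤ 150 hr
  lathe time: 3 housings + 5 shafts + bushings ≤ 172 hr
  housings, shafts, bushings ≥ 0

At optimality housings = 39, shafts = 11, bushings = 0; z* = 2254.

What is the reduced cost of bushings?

-3.5

Both inspection and lathe time are binding at x*.
From A_Bᵀ y = c: 3·y_inspection + 3·y_lathe time = 42; 3·y_inspection + 5·y_lathe time = 56.
Solving: y_inspection = 7, y_lathe time = 7.
Reduced cost of bushings: c₃ − yᵀa₃ = 24.5 − (7·3 + 7·1) = 24.5 − 28 = -3.5.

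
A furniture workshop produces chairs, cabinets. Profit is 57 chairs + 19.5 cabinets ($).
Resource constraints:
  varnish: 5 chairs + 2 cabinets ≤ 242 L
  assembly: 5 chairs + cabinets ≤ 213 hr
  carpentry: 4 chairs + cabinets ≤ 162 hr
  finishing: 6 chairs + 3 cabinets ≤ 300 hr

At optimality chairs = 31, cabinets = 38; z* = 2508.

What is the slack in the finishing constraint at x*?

0

finishing used = 6·31 + 3·38 = 300; slack = 300 − 300 = 0.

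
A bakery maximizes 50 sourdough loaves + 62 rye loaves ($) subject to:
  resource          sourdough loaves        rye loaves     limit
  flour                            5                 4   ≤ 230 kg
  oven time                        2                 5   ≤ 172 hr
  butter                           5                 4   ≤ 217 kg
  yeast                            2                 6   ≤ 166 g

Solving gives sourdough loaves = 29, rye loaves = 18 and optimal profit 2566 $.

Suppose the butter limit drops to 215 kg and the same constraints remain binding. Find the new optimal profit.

At the optimum: flour uses 217 of 230 (slack = 13); oven time uses 148 of 172 (slack = 24); butter uses 217 of 217 (binding); yeast uses 166 of 166 (binding).
Since flour, oven time are not tight, their duals are 0.
The binding rows give the dual system: 5·y_butter + 2·y_yeast = 50 and 4·y_butter + 6·y_yeast = 62.
This yields shadow prices y_butter = 8, y_yeast = 5.
Δz = y_butter·Δb = 8 × (-2) = -16, so new z* = 2566 − 16 = 2550.

2550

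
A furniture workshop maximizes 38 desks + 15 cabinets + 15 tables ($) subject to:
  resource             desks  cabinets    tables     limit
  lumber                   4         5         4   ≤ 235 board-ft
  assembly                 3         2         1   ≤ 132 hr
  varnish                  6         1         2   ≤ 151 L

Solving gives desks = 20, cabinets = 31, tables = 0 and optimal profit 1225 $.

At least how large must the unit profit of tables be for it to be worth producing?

18

At the optimum: lumber uses 235 of 235 (binding); assembly uses 122 of 132 (slack = 10); varnish uses 151 of 151 (binding).
Slack constraints have shadow price 0 (complementary slackness).
From A_Bᵀ y = c: 4·y_lumber + 6·y_varnish = 38; 5·y_lumber + 1·y_varnish = 15.
→ y_lumber = 2 and y_varnish = 5.
tables enters the basis when its profit ≥ yᵀa₃ = 2·4 + 5·2 = 18.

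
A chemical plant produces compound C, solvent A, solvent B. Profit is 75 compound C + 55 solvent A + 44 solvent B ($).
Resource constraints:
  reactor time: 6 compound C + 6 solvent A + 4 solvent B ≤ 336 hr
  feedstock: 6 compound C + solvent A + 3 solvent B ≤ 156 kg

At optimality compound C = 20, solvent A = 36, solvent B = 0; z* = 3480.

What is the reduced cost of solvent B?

-2

Check each constraint at x*: reactor time 336/336 (tight); feedstock 156/156 (tight).
Dual feasibility on the basic columns requires 6·y_reactor time + 6·y_feedstock = 75, 6·y_reactor time + 1·y_feedstock = 55.
Solving: y_reactor time = 8.5, y_feedstock = 4.
Reduced cost of solvent B: c₃ − yᵀa₃ = 44 − (8.5·4 + 4·3) = 44 − 46 = -2.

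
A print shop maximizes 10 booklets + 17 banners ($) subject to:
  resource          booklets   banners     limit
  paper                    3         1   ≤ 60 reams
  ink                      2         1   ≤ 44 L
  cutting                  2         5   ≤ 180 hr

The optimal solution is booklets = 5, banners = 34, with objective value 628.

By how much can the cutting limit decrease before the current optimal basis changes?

Binding constraints: ink, cutting. The basis is B = [[2,1],[2,5]] with det 8.
Per unit decrease in cutting, x* moves by d = (0.125, -0.25).
The basis stays optimal until paper becomes binding; allowable decrease = 88 hr.

88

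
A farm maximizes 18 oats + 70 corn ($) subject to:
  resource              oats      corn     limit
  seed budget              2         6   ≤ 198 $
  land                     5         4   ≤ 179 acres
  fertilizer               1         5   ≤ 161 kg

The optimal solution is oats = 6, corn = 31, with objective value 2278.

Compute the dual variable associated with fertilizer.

Check each constraint at x*: seed budget 198/198 (tight); land 154/179 (slack 25); fertilizer 161/161 (tight).
By complementary slackness, y = 0 for the non-binding constraint.
From A_Bᵀ y = c: 2·y_seed budget + 1·y_fertilizer = 18; 6·y_seed budget + 5·y_fertilizer = 70.
This yields shadow prices y_seed budget = 5, y_fertilizer = 8.
Shadow price of fertilizer = 8.

8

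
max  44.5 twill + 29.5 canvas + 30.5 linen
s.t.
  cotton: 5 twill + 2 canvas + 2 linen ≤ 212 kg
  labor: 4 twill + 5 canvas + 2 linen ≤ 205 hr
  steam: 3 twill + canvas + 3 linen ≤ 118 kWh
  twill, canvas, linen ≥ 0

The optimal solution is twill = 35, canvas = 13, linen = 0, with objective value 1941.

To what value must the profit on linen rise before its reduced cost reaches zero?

36.5

Check each constraint at x*: cotton 201/212 (slack 11); labor 205/205 (tight); steam 118/118 (tight).
By complementary slackness, y = 0 for the non-binding constraint.
From A_Bᵀ y = c: 4·y_labor + 3·y_steam = 44.5; 5·y_labor + 1·y_steam = 29.5.
→ y_labor = 4 and y_steam = 9.5.
linen enters the basis when its profit ≥ yᵀa₃ = 4·2 + 9.5·3 = 36.5.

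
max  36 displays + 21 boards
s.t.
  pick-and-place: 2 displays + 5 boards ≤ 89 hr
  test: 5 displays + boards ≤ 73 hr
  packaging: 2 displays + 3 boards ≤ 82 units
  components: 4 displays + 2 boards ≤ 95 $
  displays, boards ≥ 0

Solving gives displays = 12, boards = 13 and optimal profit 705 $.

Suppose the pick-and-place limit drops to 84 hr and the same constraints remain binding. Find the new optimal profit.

690

Binding: pick-and-place and test. Non-binding: packaging (19 unused), components (21 unused).
Slack constraints have shadow price 0 (complementary slackness).
From A_Bᵀ y = c: 2·y_pick-and-place + 5·y_test = 36; 5·y_pick-and-place + 1·y_test = 21.
This yields shadow prices y_pick-and-place = 3, y_test = 6.
Δz = y_pick-and-place·Δb = 3 × (-5) = -15, so new z* = 705 − 15 = 690.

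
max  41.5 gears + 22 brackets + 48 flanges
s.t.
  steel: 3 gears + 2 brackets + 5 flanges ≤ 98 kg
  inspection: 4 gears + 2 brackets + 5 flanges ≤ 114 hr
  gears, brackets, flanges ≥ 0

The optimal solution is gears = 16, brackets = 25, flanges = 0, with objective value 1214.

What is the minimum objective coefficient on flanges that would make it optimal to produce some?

55

Check each constraint at x*: steel 98/98 (tight); inspection 114/114 (tight).
From A_Bᵀ y = c: 3·y_steel + 4·y_inspection = 41.5; 2·y_steel + 2·y_inspection = 22.
Solving: y_steel = 2.5, y_inspection = 8.5.
flanges enters the basis when its profit ≥ yᵀa₃ = 2.5·5 + 8.5·5 = 55.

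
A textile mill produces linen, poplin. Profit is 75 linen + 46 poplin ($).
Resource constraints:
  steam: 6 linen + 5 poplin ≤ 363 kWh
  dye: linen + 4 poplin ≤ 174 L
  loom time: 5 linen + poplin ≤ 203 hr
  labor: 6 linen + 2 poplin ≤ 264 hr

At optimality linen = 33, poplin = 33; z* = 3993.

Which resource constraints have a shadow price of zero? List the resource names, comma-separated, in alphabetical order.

steam: 363/363 (binding)
dye: 165/174 (slack 9)
loom time: 198/203 (slack 5)
labor: 264/264 (binding)
By complementary slackness, a constraint with positive slack has shadow price 0 → dye, loom time.

dye, loom time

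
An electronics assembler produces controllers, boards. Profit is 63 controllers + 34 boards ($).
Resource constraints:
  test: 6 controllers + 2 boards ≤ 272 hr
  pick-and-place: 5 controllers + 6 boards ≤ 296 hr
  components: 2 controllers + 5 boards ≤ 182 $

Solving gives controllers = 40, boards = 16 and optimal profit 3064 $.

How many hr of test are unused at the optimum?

test used = 6·40 + 2·16 = 272; slack = 272 − 272 = 0.

0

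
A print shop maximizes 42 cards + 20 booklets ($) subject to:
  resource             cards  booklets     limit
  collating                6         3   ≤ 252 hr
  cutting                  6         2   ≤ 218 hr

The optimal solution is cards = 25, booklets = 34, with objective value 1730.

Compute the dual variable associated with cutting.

1

Both collating and cutting are binding at x*.
From A_Bᵀ y = c: 6·y_collating + 6·y_cutting = 42; 3·y_collating + 2·y_cutting = 20.
Solving: y_collating = 6, y_cutting = 1.
Shadow price of cutting = 1.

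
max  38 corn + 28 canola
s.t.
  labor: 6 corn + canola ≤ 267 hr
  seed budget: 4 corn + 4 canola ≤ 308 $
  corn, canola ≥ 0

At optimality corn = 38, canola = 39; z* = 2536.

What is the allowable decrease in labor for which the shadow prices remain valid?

190

Binding constraints: labor, seed budget. The basis is B = [[6,1],[4,4]] with det 20.
Per unit decrease in labor, x* moves by d = (-0.2, 0.2).
The basis stays optimal until corn reaches 0; allowable decrease = 190 hr.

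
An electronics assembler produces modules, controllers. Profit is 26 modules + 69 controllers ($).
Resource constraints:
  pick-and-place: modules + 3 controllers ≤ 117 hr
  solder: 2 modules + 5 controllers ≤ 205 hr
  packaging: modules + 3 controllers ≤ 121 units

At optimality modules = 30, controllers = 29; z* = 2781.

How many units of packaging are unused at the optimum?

4

packaging used = 1·30 + 3·29 = 117; slack = 121 − 117 = 4.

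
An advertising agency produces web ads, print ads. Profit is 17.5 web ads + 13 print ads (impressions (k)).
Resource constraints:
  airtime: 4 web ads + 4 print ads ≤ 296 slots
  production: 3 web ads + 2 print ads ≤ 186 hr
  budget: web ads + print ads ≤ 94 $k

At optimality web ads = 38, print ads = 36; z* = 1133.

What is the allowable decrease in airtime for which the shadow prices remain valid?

Binding constraints: airtime, production. The basis is B = [[4,4],[3,2]] with det -4.
Per unit decrease in airtime, x* moves by d = (0.5, -0.75).
The basis stays optimal until print ads reaches 0; allowable decrease = 48 slots.

48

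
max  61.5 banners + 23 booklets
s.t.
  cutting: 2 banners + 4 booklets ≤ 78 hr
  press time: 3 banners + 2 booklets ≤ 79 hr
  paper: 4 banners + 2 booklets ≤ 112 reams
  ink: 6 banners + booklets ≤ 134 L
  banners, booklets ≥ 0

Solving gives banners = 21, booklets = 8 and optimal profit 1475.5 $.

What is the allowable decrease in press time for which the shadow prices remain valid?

12

Binding constraints: press time, ink. The basis is B = [[3,2],[6,1]] with det -9.
Per unit decrease in press time, x* moves by d = (0.1111, -0.6667).
The basis stays optimal until booklets reaches 0; allowable decrease = 12 hr.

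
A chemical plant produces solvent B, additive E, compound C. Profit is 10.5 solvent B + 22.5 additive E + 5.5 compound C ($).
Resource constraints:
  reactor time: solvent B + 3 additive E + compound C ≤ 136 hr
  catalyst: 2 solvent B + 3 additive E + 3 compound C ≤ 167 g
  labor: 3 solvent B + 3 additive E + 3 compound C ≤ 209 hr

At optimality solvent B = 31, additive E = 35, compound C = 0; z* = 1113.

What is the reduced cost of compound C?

Binding: reactor time and catalyst. Non-binding: labor (11 unused).
By complementary slackness, y = 0 for the non-binding constraint.
From A_Bᵀ y = c: 1·y_reactor time + 2·y_catalyst = 10.5; 3·y_reactor time + 3·y_catalyst = 22.5.
This yields shadow prices y_reactor time = 4.5, y_catalyst = 3.
Reduced cost of compound C: c₃ − yᵀa₃ = 5.5 − (4.5·1 + 3·3) = 5.5 − 13.5 = -8.

-8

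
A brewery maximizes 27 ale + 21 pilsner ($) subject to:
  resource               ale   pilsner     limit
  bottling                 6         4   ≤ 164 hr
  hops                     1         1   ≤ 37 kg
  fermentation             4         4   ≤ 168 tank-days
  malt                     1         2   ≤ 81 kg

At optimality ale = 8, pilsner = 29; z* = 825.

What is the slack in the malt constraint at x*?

malt used = 1·8 + 2·29 = 66; slack = 81 − 66 = 15.

15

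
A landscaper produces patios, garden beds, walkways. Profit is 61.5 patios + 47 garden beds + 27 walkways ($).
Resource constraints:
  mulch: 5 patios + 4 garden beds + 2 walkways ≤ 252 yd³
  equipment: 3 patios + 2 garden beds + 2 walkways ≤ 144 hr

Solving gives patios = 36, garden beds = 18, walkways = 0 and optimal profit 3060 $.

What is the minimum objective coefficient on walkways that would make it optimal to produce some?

29

Both mulch and equipment are binding at x*.
Dual feasibility on the basic columns requires 5·y_mulch + 3·y_equipment = 61.5, 4·y_mulch + 2·y_equipment = 47.
Solving: y_mulch = 9, y_equipment = 5.5.
walkways enters the basis when its profit ≥ yᵀa₃ = 9·2 + 5.5·2 = 29.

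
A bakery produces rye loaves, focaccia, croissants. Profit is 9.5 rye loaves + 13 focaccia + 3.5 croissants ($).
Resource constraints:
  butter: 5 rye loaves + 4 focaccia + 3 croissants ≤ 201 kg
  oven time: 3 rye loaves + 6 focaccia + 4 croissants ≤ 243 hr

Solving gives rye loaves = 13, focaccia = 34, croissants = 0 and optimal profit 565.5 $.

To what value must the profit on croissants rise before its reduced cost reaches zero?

Check each constraint at x*: butter 201/201 (tight); oven time 243/243 (tight).
Dual feasibility on the basic columns requires 5·y_butter + 3·y_oven time = 9.5, 4·y_butter + 6·y_oven time = 13.
This yields shadow prices y_butter = 1, y_oven time = 1.5.
croissants enters the basis when its profit ≥ yᵀa₃ = 1·3 + 1.5·4 = 9.

9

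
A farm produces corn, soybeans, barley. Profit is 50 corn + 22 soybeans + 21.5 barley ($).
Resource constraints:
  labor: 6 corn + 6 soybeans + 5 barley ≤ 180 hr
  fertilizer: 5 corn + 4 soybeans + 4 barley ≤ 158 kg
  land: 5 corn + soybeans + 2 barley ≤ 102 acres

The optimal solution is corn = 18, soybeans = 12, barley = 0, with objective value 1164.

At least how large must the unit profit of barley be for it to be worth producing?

26.5

Check each constraint at x*: labor 180/180 (tight); fertilizer 138/158 (slack 20); land 102/102 (tight).
Slack constraints have shadow price 0 (complementary slackness).
The binding rows give the dual system: 6·y_labor + 5·y_land = 50 and 6·y_labor + 1·y_land = 22.
→ y_labor = 2.5 and y_land = 7.
barley enters the basis when its profit ≥ yᵀa₃ = 2.5·5 + 7·2 = 26.5.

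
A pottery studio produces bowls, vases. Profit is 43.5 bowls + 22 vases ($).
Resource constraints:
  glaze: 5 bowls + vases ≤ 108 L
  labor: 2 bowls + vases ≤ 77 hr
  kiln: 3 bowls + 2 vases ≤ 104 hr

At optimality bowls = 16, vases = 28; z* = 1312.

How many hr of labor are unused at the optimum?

labor used = 2·16 + 1·28 = 60; slack = 77 − 60 = 17.

17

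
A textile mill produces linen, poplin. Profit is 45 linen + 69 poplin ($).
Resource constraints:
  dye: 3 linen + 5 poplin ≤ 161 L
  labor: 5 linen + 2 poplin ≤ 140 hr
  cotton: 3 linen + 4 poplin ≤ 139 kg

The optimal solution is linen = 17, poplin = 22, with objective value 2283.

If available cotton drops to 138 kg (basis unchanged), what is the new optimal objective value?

At the optimum: dye uses 161 of 161 (binding); labor uses 129 of 140 (slack = 11); cotton uses 139 of 139 (binding).
By complementary slackness, y = 0 for the non-binding constraint.
Dual feasibility on the basic columns requires 3·y_dye + 3·y_cotton = 45, 5·y_dye + 4·y_cotton = 69.
This yields shadow prices y_dye = 9, y_cotton = 6.
Δz = y_cotton·Δb = 6 × (-1) = -6, so new z* = 2283 − 6 = 2277.

2277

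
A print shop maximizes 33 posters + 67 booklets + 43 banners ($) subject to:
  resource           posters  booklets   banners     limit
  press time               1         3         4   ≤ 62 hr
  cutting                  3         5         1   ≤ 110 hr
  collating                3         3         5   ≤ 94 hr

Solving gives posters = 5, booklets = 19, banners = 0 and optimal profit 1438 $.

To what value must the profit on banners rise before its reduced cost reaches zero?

Binding: press time and cutting. Non-binding: collating (22 unused).
Slack constraints have shadow price 0 (complementary slackness).
The binding rows give the dual system: 1·y_press time + 3·y_cutting = 33 and 3·y_press time + 5·y_cutting = 67.
This yields shadow prices y_press time = 9, y_cutting = 8.
banners enters the basis when its profit ≥ yᵀa₃ = 9·4 + 8·1 = 44.

44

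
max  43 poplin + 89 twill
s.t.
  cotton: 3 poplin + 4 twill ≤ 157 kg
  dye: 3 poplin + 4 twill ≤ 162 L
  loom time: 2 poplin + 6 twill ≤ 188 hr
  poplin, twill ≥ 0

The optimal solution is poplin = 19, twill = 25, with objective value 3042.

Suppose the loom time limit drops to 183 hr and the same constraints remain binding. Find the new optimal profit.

2994.5

Check each constraint at x*: cotton 157/157 (tight); dye 157/162 (slack 5); loom time 188/188 (tight).
Since dye is not tight, its dual is 0.
From A_Bᵀ y = c: 3·y_cotton + 2·y_loom time = 43; 4·y_cotton + 6·y_loom time = 89.
→ y_cotton = 8 and y_loom time = 9.5.
Δz = y_loom time·Δb = 9.5 × (-5) = -47.5, so new z* = 3042 − 47.5 = 2994.5.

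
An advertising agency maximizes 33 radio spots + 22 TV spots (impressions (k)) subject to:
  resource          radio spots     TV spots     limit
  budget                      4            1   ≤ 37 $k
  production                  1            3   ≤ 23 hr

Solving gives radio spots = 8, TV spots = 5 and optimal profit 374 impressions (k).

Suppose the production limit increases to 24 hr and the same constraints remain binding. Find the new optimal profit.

379

At the optimum: budget uses 37 of 37 (binding); production uses 23 of 23 (binding).
From A_Bᵀ y = c: 4·y_budget + 1·y_production = 33; 1·y_budget + 3·y_production = 22.
→ y_budget = 7 and y_production = 5.
Δz = y_production·Δb = 5 × (1) = 5, so new z* = 374 + 5 = 379.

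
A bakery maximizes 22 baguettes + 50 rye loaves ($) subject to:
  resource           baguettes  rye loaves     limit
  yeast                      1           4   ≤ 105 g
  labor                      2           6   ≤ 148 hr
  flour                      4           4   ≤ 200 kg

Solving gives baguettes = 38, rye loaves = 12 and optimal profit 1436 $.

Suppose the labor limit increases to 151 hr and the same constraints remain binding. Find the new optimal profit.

1457

Check each constraint at x*: yeast 86/105 (slack 19); labor 148/148 (tight); flour 200/200 (tight).
Slack constraints have shadow price 0 (complementary slackness).
From A_Bᵀ y = c: 2·y_labor + 4·y_flour = 22; 6·y_labor + 4·y_flour = 50.
Solving: y_labor = 7, y_flour = 2.
Δz = y_labor·Δb = 7 × (3) = 21, so new z* = 1436 + 21 = 1457.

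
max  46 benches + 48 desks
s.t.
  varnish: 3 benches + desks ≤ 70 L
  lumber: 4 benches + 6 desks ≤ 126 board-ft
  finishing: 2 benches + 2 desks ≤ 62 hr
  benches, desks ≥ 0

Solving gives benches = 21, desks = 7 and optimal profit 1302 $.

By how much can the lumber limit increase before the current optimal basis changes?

Binding constraints: varnish, lumber. The basis is B = [[3,1],[4,6]] with det 14.
Per unit increase in lumber, x* moves by d = (-0.0714, 0.2143).
The basis stays optimal until finishing becomes binding; allowable increase = 21 board-ft.

21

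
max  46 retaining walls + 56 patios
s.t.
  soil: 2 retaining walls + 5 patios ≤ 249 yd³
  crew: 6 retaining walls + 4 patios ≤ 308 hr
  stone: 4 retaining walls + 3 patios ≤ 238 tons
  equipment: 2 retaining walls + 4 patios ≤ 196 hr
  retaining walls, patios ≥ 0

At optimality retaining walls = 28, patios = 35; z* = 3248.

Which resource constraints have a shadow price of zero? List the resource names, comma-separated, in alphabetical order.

soil, stone

soil: 231/249 (slack 18)
crew: 308/308 (binding)
stone: 217/238 (slack 21)
equipment: 196/196 (binding)
By complementary slackness, a constraint with positive slack has shadow price 0 → soil, stone.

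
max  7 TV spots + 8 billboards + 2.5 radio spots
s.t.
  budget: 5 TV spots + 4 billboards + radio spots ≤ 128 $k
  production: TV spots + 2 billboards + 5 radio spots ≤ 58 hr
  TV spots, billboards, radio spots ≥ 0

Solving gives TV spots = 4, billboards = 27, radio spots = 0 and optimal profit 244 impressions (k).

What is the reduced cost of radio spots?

Both budget and production are binding at x*.
Dual feasibility on the basic columns requires 5·y_budget + 1·y_production = 7, 4·y_budget + 2·y_production = 8.
→ y_budget = 1 and y_production = 2.
Reduced cost of radio spots: c₃ − yᵀa₃ = 2.5 − (1·1 + 2·5) = 2.5 − 11 = -8.5.

-8.5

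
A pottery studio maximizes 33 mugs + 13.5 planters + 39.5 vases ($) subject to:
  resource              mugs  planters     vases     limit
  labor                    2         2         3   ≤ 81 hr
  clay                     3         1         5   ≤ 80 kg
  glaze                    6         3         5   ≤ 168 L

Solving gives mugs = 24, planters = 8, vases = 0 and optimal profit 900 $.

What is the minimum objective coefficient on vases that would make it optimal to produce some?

Binding: clay and glaze. Non-binding: labor (17 unused).
Since labor is not tight, its dual is 0.
Dual feasibility on the basic columns requires 3·y_clay + 6·y_glaze = 33, 1·y_clay + 3·y_glaze = 13.5.
Solving: y_clay = 6, y_glaze = 2.5.
vases enters the basis when its profit ≥ yᵀa₃ = 6·5 + 2.5·5 = 42.5.

42.5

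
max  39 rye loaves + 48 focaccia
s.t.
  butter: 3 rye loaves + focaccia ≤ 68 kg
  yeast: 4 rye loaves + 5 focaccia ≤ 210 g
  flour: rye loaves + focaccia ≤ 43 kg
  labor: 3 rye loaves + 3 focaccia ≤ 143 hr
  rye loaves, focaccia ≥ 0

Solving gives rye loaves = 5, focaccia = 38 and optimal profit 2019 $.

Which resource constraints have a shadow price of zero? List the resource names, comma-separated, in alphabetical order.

butter: 53/68 (slack 15)
yeast: 210/210 (binding)
flour: 43/43 (binding)
labor: 129/143 (slack 14)
By complementary slackness, a constraint with positive slack has shadow price 0 → butter, labor.

butter, labor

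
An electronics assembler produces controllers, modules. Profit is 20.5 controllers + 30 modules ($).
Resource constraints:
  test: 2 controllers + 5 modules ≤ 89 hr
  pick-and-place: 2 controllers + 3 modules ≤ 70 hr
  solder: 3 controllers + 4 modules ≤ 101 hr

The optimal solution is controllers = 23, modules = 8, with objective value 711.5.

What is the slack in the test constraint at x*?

test used = 2·23 + 5·8 = 86; slack = 89 − 86 = 3.

3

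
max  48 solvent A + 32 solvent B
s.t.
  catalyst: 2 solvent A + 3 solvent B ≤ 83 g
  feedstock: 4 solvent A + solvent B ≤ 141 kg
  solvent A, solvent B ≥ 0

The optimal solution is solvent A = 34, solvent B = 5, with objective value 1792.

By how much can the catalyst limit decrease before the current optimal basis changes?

12.5

Binding constraints: catalyst, feedstock. The basis is B = [[2,3],[4,1]] with det -10.
Per unit decrease in catalyst, x* moves by d = (0.1, -0.4).
The basis stays optimal until solvent B reaches 0; allowable decrease = 12.5 g.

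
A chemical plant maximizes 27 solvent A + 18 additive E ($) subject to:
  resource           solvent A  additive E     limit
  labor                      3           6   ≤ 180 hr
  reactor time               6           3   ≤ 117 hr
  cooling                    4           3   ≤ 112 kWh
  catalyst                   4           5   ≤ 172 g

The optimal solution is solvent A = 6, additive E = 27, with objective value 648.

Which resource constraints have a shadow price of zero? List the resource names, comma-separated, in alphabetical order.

catalyst, cooling

labor: 180/180 (binding)
reactor time: 117/117 (binding)
cooling: 105/112 (slack 7)
catalyst: 159/172 (slack 13)
By complementary slackness, a constraint with positive slack has shadow price 0 → catalyst, cooling.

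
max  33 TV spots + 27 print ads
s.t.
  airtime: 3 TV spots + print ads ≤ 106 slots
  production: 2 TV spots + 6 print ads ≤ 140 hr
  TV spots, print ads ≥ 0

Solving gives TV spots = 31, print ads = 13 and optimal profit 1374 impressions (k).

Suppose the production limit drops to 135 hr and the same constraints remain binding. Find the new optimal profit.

Check each constraint at x*: airtime 106/106 (tight); production 140/140 (tight).
The binding rows give the dual system: 3·y_airtime + 2·y_production = 33 and 1·y_airtime + 6·y_production = 27.
→ y_airtime = 9 and y_production = 3.
Δz = y_production·Δb = 3 × (-5) = -15, so new z* = 1374 − 15 = 1359.

1359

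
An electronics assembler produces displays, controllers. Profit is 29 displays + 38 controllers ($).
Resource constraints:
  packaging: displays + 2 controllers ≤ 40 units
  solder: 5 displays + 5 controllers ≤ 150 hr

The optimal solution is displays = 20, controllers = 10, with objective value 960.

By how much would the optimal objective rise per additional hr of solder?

Check each constraint at x*: packaging 40/40 (tight); solder 150/150 (tight).
The binding rows give the dual system: 1·y_packaging + 5·y_solder = 29 and 2·y_packaging + 5·y_solder = 38.
This yields shadow prices y_packaging = 9, y_solder = 4.
Shadow price of solder = 4.

4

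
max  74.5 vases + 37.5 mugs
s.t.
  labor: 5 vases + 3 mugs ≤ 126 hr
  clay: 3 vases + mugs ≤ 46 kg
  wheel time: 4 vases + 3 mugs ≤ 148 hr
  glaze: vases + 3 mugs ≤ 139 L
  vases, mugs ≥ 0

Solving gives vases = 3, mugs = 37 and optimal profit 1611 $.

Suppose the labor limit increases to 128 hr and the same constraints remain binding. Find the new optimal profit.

Binding: labor and clay. Non-binding: wheel time (25 unused), glaze (25 unused).
Slack constraints have shadow price 0 (complementary slackness).
Dual feasibility on the basic columns requires 5·y_labor + 3·y_clay = 74.5, 3·y_labor + 1·y_clay = 37.5.
→ y_labor = 9.5 and y_clay = 9.
Δz = y_labor·Δb = 9.5 × (2) = 19, so new z* = 1611 + 19 = 1630.

1630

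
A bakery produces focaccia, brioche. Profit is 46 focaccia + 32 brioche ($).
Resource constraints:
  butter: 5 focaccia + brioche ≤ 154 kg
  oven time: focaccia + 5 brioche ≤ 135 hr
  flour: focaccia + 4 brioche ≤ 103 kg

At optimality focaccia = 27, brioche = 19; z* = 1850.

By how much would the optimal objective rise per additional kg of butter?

Check each constraint at x*: butter 154/154 (tight); oven time 122/135 (slack 13); flour 103/103 (tight).
By complementary slackness, y = 0 for the non-binding constraint.
From A_Bᵀ y = c: 5·y_butter + 1·y_flour = 46; 1·y_butter + 4·y_flour = 32.
Solving: y_butter = 8, y_flour = 6.
Shadow price of butter = 8.

8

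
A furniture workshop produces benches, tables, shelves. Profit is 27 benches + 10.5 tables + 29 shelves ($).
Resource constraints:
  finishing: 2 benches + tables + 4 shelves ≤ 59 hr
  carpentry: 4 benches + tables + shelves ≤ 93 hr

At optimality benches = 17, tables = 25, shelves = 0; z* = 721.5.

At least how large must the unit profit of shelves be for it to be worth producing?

Check each constraint at x*: finishing 59/59 (tight); carpentry 93/93 (tight).
Dual feasibility on the basic columns requires 2·y_finishing + 4·y_carpentry = 27, 1·y_finishing + 1·y_carpentry = 10.5.
→ y_finishing = 7.5 and y_carpentry = 3.
shelves enters the basis when its profit ≥ yᵀa₃ = 7.5·4 + 3·1 = 33.

33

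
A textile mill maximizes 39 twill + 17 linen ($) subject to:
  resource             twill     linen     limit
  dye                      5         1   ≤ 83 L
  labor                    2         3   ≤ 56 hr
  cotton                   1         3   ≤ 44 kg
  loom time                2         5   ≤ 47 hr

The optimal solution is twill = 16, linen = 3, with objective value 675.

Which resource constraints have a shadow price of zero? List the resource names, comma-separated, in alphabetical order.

dye: 83/83 (binding)
labor: 41/56 (slack 15)
cotton: 25/44 (slack 19)
loom time: 47/47 (binding)
By complementary slackness, a constraint with positive slack has shadow price 0 → cotton, labor.

cotton, labor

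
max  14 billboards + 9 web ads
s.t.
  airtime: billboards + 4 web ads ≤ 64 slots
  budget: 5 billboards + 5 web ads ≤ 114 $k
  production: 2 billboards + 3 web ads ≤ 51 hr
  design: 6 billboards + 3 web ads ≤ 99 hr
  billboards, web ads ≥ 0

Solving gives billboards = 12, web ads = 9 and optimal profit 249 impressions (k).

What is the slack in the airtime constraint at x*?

16

airtime used = 1·12 + 4·9 = 48; slack = 64 − 48 = 16.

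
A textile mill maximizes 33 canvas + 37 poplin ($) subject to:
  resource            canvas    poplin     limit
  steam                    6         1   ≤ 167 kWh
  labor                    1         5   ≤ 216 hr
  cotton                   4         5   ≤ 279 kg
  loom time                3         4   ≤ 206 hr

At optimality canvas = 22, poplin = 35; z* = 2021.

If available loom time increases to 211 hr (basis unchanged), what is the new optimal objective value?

Check each constraint at x*: steam 167/167 (tight); labor 197/216 (slack 19); cotton 263/279 (slack 16); loom time 206/206 (tight).
Since labor, cotton are not tight, their duals are 0.
From A_Bᵀ y = c: 6·y_steam + 3·y_loom time = 33; 1·y_steam + 4·y_loom time = 37.
This yields shadow prices y_steam = 1, y_loom time = 9.
Δz = y_loom time·Δb = 9 × (5) = 45, so new z* = 2021 + 45 = 2066.

2066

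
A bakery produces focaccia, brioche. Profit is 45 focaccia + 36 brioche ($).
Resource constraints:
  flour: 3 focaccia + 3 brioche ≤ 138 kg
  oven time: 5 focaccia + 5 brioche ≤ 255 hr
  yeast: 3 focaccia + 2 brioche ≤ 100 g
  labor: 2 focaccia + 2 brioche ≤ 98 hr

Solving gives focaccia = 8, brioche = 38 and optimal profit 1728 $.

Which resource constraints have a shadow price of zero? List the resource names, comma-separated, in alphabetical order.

flour: 138/138 (binding)
oven time: 230/255 (slack 25)
yeast: 100/100 (binding)
labor: 92/98 (slack 6)
By complementary slackness, a constraint with positive slack has shadow price 0 → labor, oven time.

labor, oven time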